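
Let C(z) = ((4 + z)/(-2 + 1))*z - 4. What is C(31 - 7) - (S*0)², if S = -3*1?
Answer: -676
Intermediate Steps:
S = -3
C(z) = -4 + z*(-4 - z) (C(z) = ((4 + z)/(-1))*z - 4 = ((4 + z)*(-1))*z - 4 = (-4 - z)*z - 4 = z*(-4 - z) - 4 = -4 + z*(-4 - z))
C(31 - 7) - (S*0)² = (-4 - (31 - 7)² - 4*(31 - 7)) - (-3*0)² = (-4 - 1*24² - 4*24) - 1*0² = (-4 - 1*576 - 96) - 1*0 = (-4 - 576 - 96) + 0 = -676 + 0 = -676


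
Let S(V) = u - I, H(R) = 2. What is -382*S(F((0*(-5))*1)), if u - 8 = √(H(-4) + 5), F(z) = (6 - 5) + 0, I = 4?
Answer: -1528 - 382*√7 ≈ -2538.7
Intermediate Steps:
F(z) = 1 (F(z) = 1 + 0 = 1)
u = 8 + √7 (u = 8 + √(2 + 5) = 8 + √7 ≈ 10.646)
S(V) = 4 + √7 (S(V) = (8 + √7) - 1*4 = (8 + √7) - 4 = 4 + √7)
-382*S(F((0*(-5))*1)) = -382*(4 + √7) = -1528 - 382*√7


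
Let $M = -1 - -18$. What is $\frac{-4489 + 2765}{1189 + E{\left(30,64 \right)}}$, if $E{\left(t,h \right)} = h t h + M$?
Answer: $- \frac{862}{62043} \approx -0.013894$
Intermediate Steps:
$M = 17$ ($M = -1 + 18 = 17$)
$E{\left(t,h \right)} = 17 + t h^{2}$ ($E{\left(t,h \right)} = h t h + 17 = t h^{2} + 17 = 17 + t h^{2}$)
$\frac{-4489 + 2765}{1189 + E{\left(30,64 \right)}} = \frac{-4489 + 2765}{1189 + \left(17 + 30 \cdot 64^{2}\right)} = - \frac{1724}{1189 + \left(17 + 30 \cdot 4096\right)} = - \frac{1724}{1189 + \left(17 + 122880\right)} = - \frac{1724}{1189 + 122897} = - \frac{1724}{124086} = \left(-1724\right) \frac{1}{124086} = - \frac{862}{62043}$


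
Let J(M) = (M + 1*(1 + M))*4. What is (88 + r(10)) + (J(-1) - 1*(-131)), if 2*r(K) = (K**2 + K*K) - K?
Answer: 310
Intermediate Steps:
J(M) = 4 + 8*M (J(M) = (M + (1 + M))*4 = (1 + 2*M)*4 = 4 + 8*M)
r(K) = K**2 - K/2 (r(K) = ((K**2 + K*K) - K)/2 = ((K**2 + K**2) - K)/2 = (2*K**2 - K)/2 = (-K + 2*K**2)/2 = K**2 - K/2)
(88 + r(10)) + (J(-1) - 1*(-131)) = (88 + 10*(-1/2 + 10)) + ((4 + 8*(-1)) - 1*(-131)) = (88 + 10*(19/2)) + ((4 - 8) + 131) = (88 + 95) + (-4 + 131) = 183 + 127 = 310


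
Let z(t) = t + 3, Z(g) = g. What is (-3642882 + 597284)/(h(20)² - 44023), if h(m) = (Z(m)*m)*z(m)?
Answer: -3045598/84595977 ≈ -0.036002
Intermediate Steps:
z(t) = 3 + t
h(m) = m²*(3 + m) (h(m) = (m*m)*(3 + m) = m²*(3 + m))
(-3642882 + 597284)/(h(20)² - 44023) = (-3642882 + 597284)/((20²*(3 + 20))² - 44023) = -3045598/((400*23)² - 44023) = -3045598/(9200² - 44023) = -3045598/(84640000 - 44023) = -3045598/84595977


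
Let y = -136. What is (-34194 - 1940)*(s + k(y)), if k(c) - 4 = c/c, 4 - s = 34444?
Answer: 1244274290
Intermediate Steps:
s = -34440 (s = 4 - 1*34444 = 4 - 34444 = -34440)
k(c) = 5 (k(c) = 4 + c/c = 4 + 1 = 5)
(-34194 - 1940)*(s + k(y)) = (-34194 - 1940)*(-34440 + 5) = -36134*(-34435) = 1244274290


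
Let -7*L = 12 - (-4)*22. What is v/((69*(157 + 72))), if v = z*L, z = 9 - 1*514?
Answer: 50500/110607 ≈ 0.45657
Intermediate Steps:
L = -100/7 (L = -(12 - (-4)*22)/7 = -(12 - 1*(-88))/7 = -(12 + 88)/7 = -1/7*100 = -100/7 ≈ -14.286)
z = -505 (z = 9 - 514 = -505)
v = 50500/7 (v = -505*(-100/7) = 50500/7 ≈ 7214.3)
v/((69*(157 + 72))) = 50500/(7*((69*(157 + 72)))) = 50500/(7*((69*229))) = (50500/7)/15801 = (50500/7)*(1/15801) = 50500/110607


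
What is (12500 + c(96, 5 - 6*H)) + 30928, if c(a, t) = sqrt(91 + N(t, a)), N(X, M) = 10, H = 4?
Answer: 43428 + sqrt(101) ≈ 43438.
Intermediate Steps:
c(a, t) = sqrt(101) (c(a, t) = sqrt(91 + 10) = sqrt(101))
(12500 + c(96, 5 - 6*H)) + 30928 = (12500 + sqrt(101)) + 30928 = 43428 + sqrt(101)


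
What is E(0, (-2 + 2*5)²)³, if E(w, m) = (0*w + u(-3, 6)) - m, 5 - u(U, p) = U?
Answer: -175616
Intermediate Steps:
u(U, p) = 5 - U
E(w, m) = 8 - m (E(w, m) = (0*w + (5 - 1*(-3))) - m = (0 + (5 + 3)) - m = (0 + 8) - m = 8 - m)
E(0, (-2 + 2*5)²)³ = (8 - (-2 + 2*5)²)³ = (8 - (-2 + 10)²)³ = (8 - 1*8²)³ = (8 - 1*64)³ = (8 - 64)³ = (-56)³ = -175616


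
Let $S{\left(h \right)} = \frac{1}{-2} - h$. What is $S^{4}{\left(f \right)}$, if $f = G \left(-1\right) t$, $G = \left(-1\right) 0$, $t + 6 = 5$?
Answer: $\frac{1}{16} \approx 0.0625$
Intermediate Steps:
$t = -1$ ($t = -6 + 5 = -1$)
$G = 0$
$f = 0$ ($f = 0 \left(-1\right) \left(-1\right) = 0 \left(-1\right) = 0$)
$S{\left(h \right)} = - \frac{1}{2} - h$
$S^{4}{\left(f \right)} = \left(- \frac{1}{2} - 0\right)^{4} = \left(- \frac{1}{2} + 0\right)^{4} = \left(- \frac{1}{2}\right)^{4} = \frac{1}{16}$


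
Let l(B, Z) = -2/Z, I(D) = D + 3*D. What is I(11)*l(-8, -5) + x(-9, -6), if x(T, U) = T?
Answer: 43/5 ≈ 8.6000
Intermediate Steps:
I(D) = 4*D
I(11)*l(-8, -5) + x(-9, -6) = (4*11)*(-2/(-5)) - 9 = 44*(-2*(-1/5)) - 9 = 44*(2/5) - 9 = 88/5 - 9 = 43/5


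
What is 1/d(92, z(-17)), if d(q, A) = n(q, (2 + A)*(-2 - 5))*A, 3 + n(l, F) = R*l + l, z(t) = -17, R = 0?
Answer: -1/1513 ≈ -0.00066094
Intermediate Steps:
n(l, F) = -3 + l (n(l, F) = -3 + (0*l + l) = -3 + (0 + l) = -3 + l)
d(q, A) = A*(-3 + q) (d(q, A) = (-3 + q)*A = A*(-3 + q))
1/d(92, z(-17)) = 1/(-17*(-3 + 92)) = 1/(-17*89) = 1/(-1513) = -1/1513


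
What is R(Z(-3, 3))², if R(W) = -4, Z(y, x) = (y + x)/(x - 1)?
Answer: 16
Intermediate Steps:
Z(y, x) = (x + y)/(-1 + x)
R(Z(-3, 3))² = (-4)² = 16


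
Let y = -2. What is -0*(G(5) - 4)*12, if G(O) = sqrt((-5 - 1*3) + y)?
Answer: 0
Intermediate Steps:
G(O) = I*sqrt(10) (G(O) = sqrt((-5 - 1*3) - 2) = sqrt((-5 - 3) - 2) = sqrt(-8 - 2) = sqrt(-10) = I*sqrt(10))
-0*(G(5) - 4)*12 = -0*(I*sqrt(10) - 4)*12 = -0*(-4 + I*sqrt(10))*12 = -11*0*12 = 0*12 = 0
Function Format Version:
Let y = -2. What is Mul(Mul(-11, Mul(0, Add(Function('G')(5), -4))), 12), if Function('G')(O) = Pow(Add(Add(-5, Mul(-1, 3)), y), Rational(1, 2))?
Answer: 0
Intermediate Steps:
Function('G')(O) = Mul(I, Pow(10, Rational(1, 2))) (Function('G')(O) = Pow(Add(Add(-5, Mul(-1, 3)), -2), Rational(1, 2)) = Pow(Add(Add(-5, -3), -2), Rational(1, 2)) = Pow(Add(-8, -2), Rational(1, 2)) = Pow(-10, Rational(1, 2)) = Mul(I, Pow(10, Rational(1, 2))))
Mul(Mul(-11, Mul(0, Add(Function('G')(5), -4))), 12) = Mul(Mul(-11, Mul(0, Add(Mul(I, Pow(10, Rational(1, 2))), -4))), 12) = Mul(Mul(-11, Mul(0, Add(-4, Mul(I, Pow(10, Rational(1, 2)))))), 12) = Mul(Mul(-11, 0), 12) = Mul(0, 12) = 0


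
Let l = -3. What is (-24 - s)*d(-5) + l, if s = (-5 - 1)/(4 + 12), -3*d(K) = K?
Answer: -339/8 ≈ -42.375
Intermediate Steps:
d(K) = -K/3
s = -3/8 (s = -6/16 = -6*1/16 = -3/8 ≈ -0.37500)
(-24 - s)*d(-5) + l = (-24 - 1*(-3/8))*(-⅓*(-5)) - 3 = (-24 + 3/8)*(5/3) - 3 = -189/8*5/3 - 3 = -315/8 - 3 = -339/8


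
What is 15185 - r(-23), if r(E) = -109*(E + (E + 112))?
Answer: 22379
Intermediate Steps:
r(E) = -12208 - 218*E (r(E) = -109*(E + (112 + E)) = -109*(112 + 2*E) = -12208 - 218*E)
15185 - r(-23) = 15185 - (-12208 - 218*(-23)) = 15185 - (-12208 + 5014) = 15185 - 1*(-7194) = 15185 + 7194 = 22379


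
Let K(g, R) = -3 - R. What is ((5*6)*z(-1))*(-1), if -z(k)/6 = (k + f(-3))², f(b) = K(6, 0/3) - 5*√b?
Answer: -10620 + 7200*I*√3 ≈ -10620.0 + 12471.0*I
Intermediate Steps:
f(b) = -3 - 5*√b (f(b) = (-3 - 0/3) - 5*√b = (-3 - 1*0) - 5*√b = (-3 + 0) - 5*√b = -3 - 5*√b)
z(k) = -6*(-3 + k - 5*I*√3)² (z(k) = -6*(k + (-3 - 5*I*√3))² = -6*(-3 + k - 5*I*√3)²)
((5*6)*z(-1))*(-1) = ((5*6)*(-6*(3 - 1*(-1) + 5*I*√3)²))*(-1) = (30*(-6*(3 + 1 + 5*I*√3)²))*(-1) = (30*(-6*(4 + 5*I*√3)²))*(-1) = -180*(4 + 5*I*√3)²*(-1) = 180*(4 + 5*I*√3)²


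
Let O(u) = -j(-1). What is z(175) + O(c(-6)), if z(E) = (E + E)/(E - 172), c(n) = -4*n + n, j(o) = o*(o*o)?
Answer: 353/3 ≈ 117.67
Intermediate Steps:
j(o) = o³ (j(o) = o*o² = o³)
c(n) = -3*n
O(u) = 1 (O(u) = -1*(-1)³ = -1*(-1) = 1)
z(E) = 2*E/(-172 + E) (z(E) = (2*E)/(-172 + E) = 2*E/(-172 + E))
z(175) + O(c(-6)) = 2*175/(-172 + 175) + 1 = 2*175/3 + 1 = 2*175*(⅓) + 1 = 350/3 + 1 = 353/3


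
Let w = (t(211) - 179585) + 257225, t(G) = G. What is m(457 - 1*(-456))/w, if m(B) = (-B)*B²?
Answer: -761048497/77851 ≈ -9775.7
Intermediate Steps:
m(B) = -B³
w = 77851 (w = (211 - 179585) + 257225 = -179374 + 257225 = 77851)
m(457 - 1*(-456))/w = -(457 - 1*(-456))³/77851 = -(457 + 456)³*(1/77851) = -1*913³*(1/77851) = -1*761048497*(1/77851) = -761048497*1/77851 = -761048497/77851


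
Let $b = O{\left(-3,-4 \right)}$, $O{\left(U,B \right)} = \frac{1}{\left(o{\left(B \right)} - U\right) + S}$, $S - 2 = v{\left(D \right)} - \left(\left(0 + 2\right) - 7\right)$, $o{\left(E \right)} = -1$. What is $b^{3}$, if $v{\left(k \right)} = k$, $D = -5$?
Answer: $\frac{1}{64} \approx 0.015625$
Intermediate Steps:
$S = 2$ ($S = 2 - 0 = 2 + \left(-5 + 5\right) = 2 + 0 = 2$)
$O{\left(U,B \right)} = \frac{1}{1 - U}$ ($O{\left(U,B \right)} = \frac{1}{\left(-1 - U\right) + 2} = \frac{1}{1 - U}$)
$b = \frac{1}{4}$ ($b = - \frac{1}{-1 - 3} = - \frac{1}{-4} = \left(-1\right) \left(- \frac{1}{4}\right) = \frac{1}{4} \approx 0.25$)
$b^{3} = \left(\frac{1}{4}\right)^{3} = \frac{1}{64}$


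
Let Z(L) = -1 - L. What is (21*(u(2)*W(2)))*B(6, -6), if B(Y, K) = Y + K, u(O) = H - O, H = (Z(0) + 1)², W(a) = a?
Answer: 0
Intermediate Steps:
H = 0 (H = ((-1 - 1*0) + 1)² = ((-1 + 0) + 1)² = (-1 + 1)² = 0² = 0)
u(O) = -O (u(O) = 0 - O = -O)
B(Y, K) = K + Y
(21*(u(2)*W(2)))*B(6, -6) = (21*(-1*2*2))*(-6 + 6) = (21*(-2*2))*0 = (21*(-4))*0 = -84*0 = 0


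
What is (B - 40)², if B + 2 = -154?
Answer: 38416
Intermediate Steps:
B = -156 (B = -2 - 154 = -156)
(B - 40)² = (-156 - 40)² = (-196)² = 38416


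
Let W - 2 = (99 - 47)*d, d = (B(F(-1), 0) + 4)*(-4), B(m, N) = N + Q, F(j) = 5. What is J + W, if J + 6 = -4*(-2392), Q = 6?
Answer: 7484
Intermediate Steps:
B(m, N) = 6 + N (B(m, N) = N + 6 = 6 + N)
d = -40 (d = ((6 + 0) + 4)*(-4) = (6 + 4)*(-4) = 10*(-4) = -40)
J = 9562 (J = -6 - 4*(-2392) = -6 + 9568 = 9562)
W = -2078 (W = 2 + (99 - 47)*(-40) = 2 + 52*(-40) = 2 - 2080 = -2078)
J + W = 9562 - 2078 = 7484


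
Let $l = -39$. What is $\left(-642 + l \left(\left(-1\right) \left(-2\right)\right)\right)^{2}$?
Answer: $518400$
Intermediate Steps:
$\left(-642 + l \left(\left(-1\right) \left(-2\right)\right)\right)^{2} = \left(-642 - 39 \left(\left(-1\right) \left(-2\right)\right)\right)^{2} = \left(-642 - 78\right)^{2} = \left(-720\right)^{2} = 518400$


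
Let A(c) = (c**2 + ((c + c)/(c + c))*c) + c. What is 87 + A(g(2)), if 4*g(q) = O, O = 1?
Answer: 1401/16 ≈ 87.563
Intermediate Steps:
g(q) = 1/4 (g(q) = (1/4)*1 = 1/4)
A(c) = c**2 + 2*c (A(c) = (c**2 + ((2*c)/((2*c)))*c) + c = (c**2 + ((2*c)*(1/(2*c)))*c) + c = (c**2 + 1*c) + c = (c**2 + c) + c = (c + c**2) + c = c**2 + 2*c)
87 + A(g(2)) = 87 + (2 + 1/4)/4 = 87 + (1/4)*(9/4) = 87 + 9/16 = 1401/16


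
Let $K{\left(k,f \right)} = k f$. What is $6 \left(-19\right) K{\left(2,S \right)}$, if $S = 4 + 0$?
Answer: $-912$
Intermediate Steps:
$S = 4$
$K{\left(k,f \right)} = f k$
$6 \left(-19\right) K{\left(2,S \right)} = 6 \left(-19\right) 4 \cdot 2 = \left(-114\right) 8 = -912$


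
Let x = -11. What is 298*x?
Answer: -3278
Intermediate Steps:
298*x = 298*(-11) = -3278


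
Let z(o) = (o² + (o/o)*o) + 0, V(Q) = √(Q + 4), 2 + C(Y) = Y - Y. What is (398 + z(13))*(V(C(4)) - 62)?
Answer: -35960 + 580*√2 ≈ -35140.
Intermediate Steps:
C(Y) = -2 (C(Y) = -2 + (Y - Y) = -2 + 0 = -2)
V(Q) = √(4 + Q)
z(o) = o + o² (z(o) = (o² + 1*o) + 0 = (o² + o) + 0 = (o + o²) + 0 = o + o²)
(398 + z(13))*(V(C(4)) - 62) = (398 + 13*(1 + 13))*(√(4 - 2) - 62) = (398 + 13*14)*(√2 - 62) = (398 + 182)*(-62 + √2) = 580*(-62 + √2) = -35960 + 580*√2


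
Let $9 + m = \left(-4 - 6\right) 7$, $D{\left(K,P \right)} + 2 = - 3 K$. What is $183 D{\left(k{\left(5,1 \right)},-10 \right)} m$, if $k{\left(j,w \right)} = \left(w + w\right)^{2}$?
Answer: $202398$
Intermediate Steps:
$k{\left(j,w \right)} = 4 w^{2}$ ($k{\left(j,w \right)} = \left(2 w\right)^{2} = 4 w^{2}$)
$D{\left(K,P \right)} = -2 - 3 K$
$m = -79$ ($m = -9 + \left(-4 - 6\right) 7 = -9 - 70 = -79$)
$183 D{\left(k{\left(5,1 \right)},-10 \right)} m = 183 \left(-2 - 3 \cdot 4 \cdot 1^{2}\right) \left(-79\right) = 183 \left(-2 - 3 \cdot 4 \cdot 1\right) \left(-79\right) = 183 \left(-2 - 12\right) \left(-79\right) = 183 \left(-14\right) \left(-79\right) = \left(-2562\right) \left(-79\right) = 202398$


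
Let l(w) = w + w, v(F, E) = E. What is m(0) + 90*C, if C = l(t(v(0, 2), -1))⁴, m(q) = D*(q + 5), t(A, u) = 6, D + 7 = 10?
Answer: 1866255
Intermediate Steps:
D = 3 (D = -7 + 10 = 3)
l(w) = 2*w
m(q) = 15 + 3*q (m(q) = 3*(q + 5) = 3*(5 + q) = 15 + 3*q)
C = 20736 (C = (2*6)⁴ = 12⁴ = 20736)
m(0) + 90*C = (15 + 3*0) + 90*20736 = (15 + 0) + 1866240 = 15 + 1866240 = 1866255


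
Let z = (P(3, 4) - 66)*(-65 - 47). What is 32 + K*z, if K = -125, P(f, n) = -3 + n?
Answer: -909968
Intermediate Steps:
z = 7280 (z = ((-3 + 4) - 66)*(-65 - 47) = (1 - 66)*(-112) = -65*(-112) = 7280)
32 + K*z = 32 - 125*7280 = 32 - 910000 = -909968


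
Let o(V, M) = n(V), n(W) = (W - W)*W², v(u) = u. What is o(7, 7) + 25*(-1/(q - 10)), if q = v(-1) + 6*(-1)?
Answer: 25/17 ≈ 1.4706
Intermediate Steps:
n(W) = 0 (n(W) = 0*W² = 0)
q = -7 (q = -1 + 6*(-1) = -1 - 6 = -7)
o(V, M) = 0
o(7, 7) + 25*(-1/(q - 10)) = 0 + 25*(-1/(-7 - 10)) = 0 + 25*(-1/(-17)) = 0 + 25*(-1*(-1/17)) = 0 + 25*(1/17) = 0 + 25/17 = 25/17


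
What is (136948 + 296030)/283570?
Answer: 30927/20255 ≈ 1.5269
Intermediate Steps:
(136948 + 296030)/283570 = 432978*(1/283570) = 30927/20255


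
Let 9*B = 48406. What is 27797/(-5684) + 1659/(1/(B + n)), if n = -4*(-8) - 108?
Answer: 21428884079/2436 ≈ 8.7968e+6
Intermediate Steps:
B = 48406/9 (B = (1/9)*48406 = 48406/9 ≈ 5378.4)
n = -76 (n = 32 - 108 = -76)
27797/(-5684) + 1659/(1/(B + n)) = 27797/(-5684) + 1659/(1/(48406/9 - 76)) = 27797*(-1/5684) + 1659/(1/(47722/9)) = -3971/812 + 1659/(9/47722) = -3971/812 + 1659*(47722/9) = -3971/812 + 26390266/3 = 21428884079/2436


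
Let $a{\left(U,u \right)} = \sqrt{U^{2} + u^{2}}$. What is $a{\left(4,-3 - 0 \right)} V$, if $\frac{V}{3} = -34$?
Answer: $-510$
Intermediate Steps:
$V = -102$ ($V = 3 \left(-34\right) = -102$)
$a{\left(4,-3 - 0 \right)} V = \sqrt{4^{2} + \left(-3 - 0\right)^{2}} \left(-102\right) = \sqrt{16 + \left(-3 + 0\right)^{2}} \left(-102\right) = \sqrt{16 + \left(-3\right)^{2}} \left(-102\right) = \sqrt{16 + 9} \left(-102\right) = \sqrt{25} \left(-102\right) = 5 \left(-102\right) = -510$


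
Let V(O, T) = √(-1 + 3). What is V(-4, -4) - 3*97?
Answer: -291 + √2 ≈ -289.59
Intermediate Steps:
V(O, T) = √2
V(-4, -4) - 3*97 = √2 - 3*97 = √2 - 291 = -291 + √2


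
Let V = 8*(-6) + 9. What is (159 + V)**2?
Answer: 14400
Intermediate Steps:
V = -39 (V = -48 + 9 = -39)
(159 + V)**2 = (159 - 39)**2 = 120**2 = 14400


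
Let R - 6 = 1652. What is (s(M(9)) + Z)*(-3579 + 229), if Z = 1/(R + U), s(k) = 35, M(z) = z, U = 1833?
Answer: -409323100/3491 ≈ -1.1725e+5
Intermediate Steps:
R = 1658 (R = 6 + 1652 = 1658)
Z = 1/3491 (Z = 1/(1658 + 1833) = 1/3491 ≈ 0.00028645)
(s(M(9)) + Z)*(-3579 + 229) = (35 + 1/3491)*(-3579 + 229) = (122186/3491)*(-3350) = -409323100/3491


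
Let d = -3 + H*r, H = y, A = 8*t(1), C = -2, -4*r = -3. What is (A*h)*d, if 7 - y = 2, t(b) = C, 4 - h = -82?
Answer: -1032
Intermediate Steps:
r = 3/4 (r = -1/4*(-3) = 3/4 ≈ 0.75000)
h = 86 (h = 4 - 1*(-82) = 4 + 82 = 86)
t(b) = -2
y = 5 (y = 7 - 1*2 = 7 - 2 = 5)
A = -16 (A = 8*(-2) = -16)
H = 5
d = 3/4 (d = -3 + 5*(3/4) = -3 + 15/4 = 3/4 ≈ 0.75000)
(A*h)*d = -16*86*(3/4) = -1376*3/4 = -1032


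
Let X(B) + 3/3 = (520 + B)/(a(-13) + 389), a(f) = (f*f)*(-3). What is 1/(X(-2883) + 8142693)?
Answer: 118/960840019 ≈ 1.2281e-7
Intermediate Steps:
a(f) = -3*f**2 (a(f) = f**2*(-3) = -3*f**2)
X(B) = -319/59 - B/118 (X(B) = -1 + (520 + B)/(-3*(-13)**2 + 389) = -1 + (520 + B)/(-3*169 + 389) = -1 + (520 + B)/(-507 + 389) = -1 + (520 + B)/(-118) = -1 + (520 + B)*(-1/118) = -1 + (-260/59 - B/118) = -319/59 - B/118)
1/(X(-2883) + 8142693) = 1/((-319/59 - 1/118*(-2883)) + 8142693) = 1/((-319/59 + 2883/118) + 8142693) = 1/(2245/118 + 8142693) = 1/(960840019/118) = 118/960840019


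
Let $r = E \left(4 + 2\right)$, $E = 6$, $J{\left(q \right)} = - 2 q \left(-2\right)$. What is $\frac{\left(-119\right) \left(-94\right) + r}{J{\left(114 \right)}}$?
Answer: $\frac{5611}{228} \approx 24.61$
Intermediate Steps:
$J{\left(q \right)} = 4 q$
$r = 36$ ($r = 6 \left(4 + 2\right) = 6 \cdot 6 = 36$)
$\frac{\left(-119\right) \left(-94\right) + r}{J{\left(114 \right)}} = \frac{\left(-119\right) \left(-94\right) + 36}{4 \cdot 114} = \frac{11186 + 36}{456} = 11222 \cdot \frac{1}{456} = \frac{5611}{228}$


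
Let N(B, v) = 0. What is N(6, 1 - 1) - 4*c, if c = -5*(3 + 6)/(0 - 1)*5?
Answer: -900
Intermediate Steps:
c = 225 (c = -45/(-1)*5 = -45*(-1)*5 = -5*(-9)*5 = 45*5 = 225)
N(6, 1 - 1) - 4*c = 0 - 4*225 = 0 - 900 = -900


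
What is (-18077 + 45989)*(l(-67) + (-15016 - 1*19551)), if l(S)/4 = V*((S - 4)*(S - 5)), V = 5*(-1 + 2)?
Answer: 1888888776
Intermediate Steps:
V = 5 (V = 5*1 = 5)
l(S) = 20*(-5 + S)*(-4 + S) (l(S) = 4*(5*((S - 4)*(S - 5))) = 4*(5*((-4 + S)*(-5 + S))) = 4*(5*((-5 + S)*(-4 + S))) = 4*(5*(-5 + S)*(-4 + S)) = 20*(-5 + S)*(-4 + S))
(-18077 + 45989)*(l(-67) + (-15016 - 1*19551)) = (-18077 + 45989)*((400 - 180*(-67) + 20*(-67)²) + (-15016 - 1*19551)) = 27912*((400 + 12060 + 20*4489) + (-15016 - 19551)) = 27912*((400 + 12060 + 89780) - 34567) = 27912*(102240 - 34567) = 27912*67673 = 1888888776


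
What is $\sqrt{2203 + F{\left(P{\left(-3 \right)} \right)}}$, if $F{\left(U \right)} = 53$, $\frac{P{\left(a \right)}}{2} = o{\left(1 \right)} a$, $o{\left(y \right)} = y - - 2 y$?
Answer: $4 \sqrt{141} \approx 47.497$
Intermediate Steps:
$o{\left(y \right)} = 3 y$ ($o{\left(y \right)} = y + 2 y = 3 y$)
$P{\left(a \right)} = 6 a$ ($P{\left(a \right)} = 2 \cdot 3 \cdot 1 a = 2 \cdot 3 a = 6 a$)
$\sqrt{2203 + F{\left(P{\left(-3 \right)} \right)}} = \sqrt{2203 + 53} = \sqrt{2256} = 4 \sqrt{141}$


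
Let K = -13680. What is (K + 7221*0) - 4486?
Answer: -18166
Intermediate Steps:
(K + 7221*0) - 4486 = (-13680 + 7221*0) - 4486 = (-13680 + 0) - 4486 = -13680 - 4486 = -18166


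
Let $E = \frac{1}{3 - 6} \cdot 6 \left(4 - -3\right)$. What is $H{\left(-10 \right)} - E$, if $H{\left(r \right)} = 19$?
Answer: $33$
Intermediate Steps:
$E = -14$ ($E = \frac{1}{-3} \cdot 6 \left(4 + 3\right) = \left(- \frac{1}{3}\right) 6 \cdot 7 = \left(-2\right) 7 = -14$)
$H{\left(-10 \right)} - E = 19 - -14 = 19 + 14 = 33$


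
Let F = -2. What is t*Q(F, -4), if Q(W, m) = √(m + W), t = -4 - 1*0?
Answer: -4*I*√6 ≈ -9.798*I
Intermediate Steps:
t = -4 (t = -4 + 0 = -4)
Q(W, m) = √(W + m)
t*Q(F, -4) = -4*√(-2 - 4) = -4*I*√6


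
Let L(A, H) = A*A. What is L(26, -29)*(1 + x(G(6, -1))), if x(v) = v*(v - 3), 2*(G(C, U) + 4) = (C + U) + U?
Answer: 7436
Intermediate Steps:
G(C, U) = -4 + U + C/2 (G(C, U) = -4 + ((C + U) + U)/2 = -4 + (C + 2*U)/2 = -4 + (U + C/2) = -4 + U + C/2)
x(v) = v*(-3 + v)
L(A, H) = A²
L(26, -29)*(1 + x(G(6, -1))) = 26²*(1 + (-4 - 1 + (½)*6)*(-3 + (-4 - 1 + (½)*6))) = 676*(1 + (-4 - 1 + 3)*(-3 + (-4 - 1 + 3))) = 676*(1 - 2*(-3 - 2)) = 676*(1 - 2*(-5)) = 676*(1 + 10) = 676*11 = 7436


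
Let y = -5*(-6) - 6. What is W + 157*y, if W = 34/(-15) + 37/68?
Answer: 3841603/1020 ≈ 3766.3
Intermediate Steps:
y = 24 (y = 30 - 6 = 24)
W = -1757/1020 (W = 34*(-1/15) + 37*(1/68) = -34/15 + 37/68 = -1757/1020 ≈ -1.7225)
W + 157*y = -1757/1020 + 157*24 = -1757/1020 + 3768 = 3841603/1020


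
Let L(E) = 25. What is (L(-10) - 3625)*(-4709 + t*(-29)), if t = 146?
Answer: 32194800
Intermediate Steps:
(L(-10) - 3625)*(-4709 + t*(-29)) = (25 - 3625)*(-4709 + 146*(-29)) = -3600*(-4709 - 4234) = -3600*(-8943) = 32194800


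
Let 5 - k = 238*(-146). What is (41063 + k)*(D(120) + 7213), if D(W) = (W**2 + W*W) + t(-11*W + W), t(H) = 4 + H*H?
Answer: 111905704872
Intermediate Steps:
t(H) = 4 + H**2
k = 34753 (k = 5 - 238*(-146) = 5 - 1*(-34748) = 5 + 34748 = 34753)
D(W) = 4 + 102*W**2 (D(W) = (W**2 + W*W) + (4 + (-11*W + W)**2) = (W**2 + W**2) + (4 + (-10*W)**2) = 2*W**2 + (4 + 100*W**2) = 4 + 102*W**2)
(41063 + k)*(D(120) + 7213) = (41063 + 34753)*((4 + 102*120**2) + 7213) = 75816*((4 + 102*14400) + 7213) = 75816*((4 + 1468800) + 7213) = 75816*(1468804 + 7213) = 75816*1476017 = 111905704872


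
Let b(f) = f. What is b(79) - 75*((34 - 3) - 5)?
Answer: -1871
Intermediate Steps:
b(79) - 75*((34 - 3) - 5) = 79 - 75*((34 - 3) - 5) = 79 - 75*(31 - 5) = 79 - 75*26 = 79 - 1950 = -1871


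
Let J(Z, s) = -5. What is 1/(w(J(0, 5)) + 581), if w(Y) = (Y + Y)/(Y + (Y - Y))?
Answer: 1/583 ≈ 0.0017153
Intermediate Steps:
w(Y) = 2 (w(Y) = (2*Y)/(Y + 0) = (2*Y)/Y = 2)
1/(w(J(0, 5)) + 581) = 1/(2 + 581) = 1/583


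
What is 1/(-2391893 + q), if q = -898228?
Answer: -1/3290121 ≈ -3.0394e-7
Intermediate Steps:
1/(-2391893 + q) = 1/(-2391893 - 898228) = 1/(-3290121) = -1/3290121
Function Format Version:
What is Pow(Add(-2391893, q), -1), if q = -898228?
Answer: Rational(-1, 3290121) ≈ -3.0394e-7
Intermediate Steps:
Pow(Add(-2391893, q), -1) = Pow(Add(-2391893, -898228), -1) = Pow(-3290121, -1) = Rational(-1, 3290121)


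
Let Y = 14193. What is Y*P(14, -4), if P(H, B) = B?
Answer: -56772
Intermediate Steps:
Y*P(14, -4) = 14193*(-4) = -56772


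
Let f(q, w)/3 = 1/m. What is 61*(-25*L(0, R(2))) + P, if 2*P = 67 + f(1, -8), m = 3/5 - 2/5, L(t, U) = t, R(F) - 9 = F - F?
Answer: 41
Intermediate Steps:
R(F) = 9 (R(F) = 9 + (F - F) = 9 + 0 = 9)
m = ⅕ (m = 3*(⅕) - 2*⅕ = ⅗ - ⅖ = ⅕ ≈ 0.20000)
f(q, w) = 15 (f(q, w) = 3/(⅕) = 3*5 = 15)
P = 41 (P = (67 + 15)/2 = (½)*82 = 41)
61*(-25*L(0, R(2))) + P = 61*(-25*0) + 41 = 61*0 + 41 = 0 + 41 = 41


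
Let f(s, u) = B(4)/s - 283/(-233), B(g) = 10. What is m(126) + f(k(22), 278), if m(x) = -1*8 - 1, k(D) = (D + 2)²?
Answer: -521267/67104 ≈ -7.7680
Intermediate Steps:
k(D) = (2 + D)²
f(s, u) = 283/233 + 10/s (f(s, u) = 10/s - 283/(-233) = 10/s - 283*(-1/233) = 10/s + 283/233 = 283/233 + 10/s)
m(x) = -9 (m(x) = -8 - 1 = -9)
m(126) + f(k(22), 278) = -9 + (283/233 + 10/((2 + 22)²)) = -9 + (283/233 + 10/(24²)) = -9 + (283/233 + 10/576) = -9 + (283/233 + 10*(1/576)) = -9 + (283/233 + 5/288) = -9 + 82669/67104 = -521267/67104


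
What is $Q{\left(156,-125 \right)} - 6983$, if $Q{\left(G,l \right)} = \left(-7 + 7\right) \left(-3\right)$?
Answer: $-6983$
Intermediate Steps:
$Q{\left(G,l \right)} = 0$ ($Q{\left(G,l \right)} = 0 \left(-3\right) = 0$)
$Q{\left(156,-125 \right)} - 6983 = 0 - 6983 = -6983$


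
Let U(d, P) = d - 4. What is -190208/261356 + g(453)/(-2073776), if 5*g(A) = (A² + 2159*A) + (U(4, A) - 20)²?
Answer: -142599643591/169373062580 ≈ -0.84193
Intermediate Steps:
U(d, P) = -4 + d
g(A) = 80 + A²/5 + 2159*A/5 (g(A) = ((A² + 2159*A) + ((-4 + 4) - 20)²)/5 = ((A² + 2159*A) + (0 - 20)²)/5 = ((A² + 2159*A) + (-20)²)/5 = ((A² + 2159*A) + 400)/5 = (400 + A² + 2159*A)/5 = 80 + A²/5 + 2159*A/5)
-190208/261356 + g(453)/(-2073776) = -190208/261356 + (80 + (⅕)*453² + (2159/5)*453)/(-2073776) = -190208*1/261356 + (80 + (⅕)*205209 + 978027/5)*(-1/2073776) = -47552/65339 + (80 + 205209/5 + 978027/5)*(-1/2073776) = -47552/65339 + (1183636/5)*(-1/2073776) = -47552/65339 - 295909/2592220 = -142599643591/169373062580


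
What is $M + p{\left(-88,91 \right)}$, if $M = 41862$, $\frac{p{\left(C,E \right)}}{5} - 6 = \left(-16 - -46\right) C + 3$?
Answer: $28707$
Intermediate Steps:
$p{\left(C,E \right)} = 45 + 150 C$ ($p{\left(C,E \right)} = 30 + 5 \left(\left(-16 - -46\right) C + 3\right) = 30 + 5 \left(\left(-16 + 46\right) C + 3\right) = 30 + 5 \left(30 C + 3\right) = 30 + 5 \left(3 + 30 C\right) = 30 + \left(15 + 150 C\right) = 45 + 150 C$)
$M + p{\left(-88,91 \right)} = 41862 + \left(45 + 150 \left(-88\right)\right) = 41862 + \left(45 - 13200\right) = 41862 - 13155 = 28707$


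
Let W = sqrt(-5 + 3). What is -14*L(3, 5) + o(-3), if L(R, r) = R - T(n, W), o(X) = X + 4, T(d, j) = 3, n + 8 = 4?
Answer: 1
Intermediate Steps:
W = I*sqrt(2) (W = sqrt(-2) = I*sqrt(2) ≈ 1.4142*I)
n = -4 (n = -8 + 4 = -4)
o(X) = 4 + X
L(R, r) = -3 + R (L(R, r) = R - 1*3 = R - 3 = -3 + R)
-14*L(3, 5) + o(-3) = -14*(-3 + 3) + (4 - 3) = -14*0 + 1 = 0 + 1 = 1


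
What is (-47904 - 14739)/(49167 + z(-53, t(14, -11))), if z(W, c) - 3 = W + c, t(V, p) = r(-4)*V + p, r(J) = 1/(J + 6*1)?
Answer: -20881/16371 ≈ -1.2755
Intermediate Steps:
r(J) = 1/(6 + J) (r(J) = 1/(J + 6) = 1/(6 + J))
t(V, p) = p + V/2 (t(V, p) = V/(6 - 4) + p = V/2 + p = p + V/2)
z(W, c) = 3 + W + c (z(W, c) = 3 + (W + c) = 3 + W + c)
(-47904 - 14739)/(49167 + z(-53, t(14, -11))) = (-47904 - 14739)/(49167 + (3 - 53 + (-11 + (½)*14))) = -62643/(49167 + (3 - 53 + (-11 + 7))) = -62643/(49167 + (3 - 53 - 4)) = -62643/(49167 - 54) = -62643/49113 = -62643*1/49113 = -20881/16371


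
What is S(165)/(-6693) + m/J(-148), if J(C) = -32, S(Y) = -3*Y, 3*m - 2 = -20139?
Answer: 44941487/214176 ≈ 209.83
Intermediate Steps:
m = -20137/3 (m = ⅔ + (⅓)*(-20139) = ⅔ - 6713 = -20137/3 ≈ -6712.3)
S(165)/(-6693) + m/J(-148) = -3*165/(-6693) - 20137/3/(-32) = -495*(-1/6693) - 20137/3*(-1/32) = 165/2231 + 20137/96 = 44941487/214176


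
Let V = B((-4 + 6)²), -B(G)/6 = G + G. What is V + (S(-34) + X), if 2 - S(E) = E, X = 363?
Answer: 351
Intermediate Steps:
S(E) = 2 - E
B(G) = -12*G (B(G) = -6*(G + G) = -12*G)
V = -48 (V = -12*(-4 + 6)² = -12*2² = -12*4 = -48)
V + (S(-34) + X) = -48 + ((2 - 1*(-34)) + 363) = -48 + ((2 + 34) + 363) = -48 + (36 + 363) = -48 + 399 = 351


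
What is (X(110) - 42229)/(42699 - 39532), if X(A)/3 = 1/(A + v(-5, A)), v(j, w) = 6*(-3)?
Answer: -3885065/291364 ≈ -13.334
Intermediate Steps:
v(j, w) = -18
X(A) = 3/(-18 + A) (X(A) = 3/(A - 18) = 3/(-18 + A))
(X(110) - 42229)/(42699 - 39532) = (3/(-18 + 110) - 42229)/(42699 - 39532) = (3/92 - 42229)/3167 = (3*(1/92) - 42229)*(1/3167) = (3/92 - 42229)*(1/3167) = -3885065/92*1/3167 = -3885065/291364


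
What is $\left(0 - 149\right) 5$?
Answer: $-745$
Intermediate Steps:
$\left(0 - 149\right) 5 = \left(-149\right) 5 = -745$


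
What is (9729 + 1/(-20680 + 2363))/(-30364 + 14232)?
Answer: -44551523/73872461 ≈ -0.60309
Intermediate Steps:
(9729 + 1/(-20680 + 2363))/(-30364 + 14232) = (9729 + 1/(-18317))/(-16132) = (9729 - 1/18317)*(-1/16132) = (178206092/18317)*(-1/16132) = -44551523/73872461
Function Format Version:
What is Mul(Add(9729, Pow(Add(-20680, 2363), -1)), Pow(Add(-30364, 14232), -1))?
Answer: Rational(-44551523, 73872461) ≈ -0.60309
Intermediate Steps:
Mul(Add(9729, Pow(Add(-20680, 2363), -1)), Pow(Add(-30364, 14232), -1)) = Mul(Add(9729, Pow(-18317, -1)), Pow(-16132, -1)) = Mul(Add(9729, Rational(-1, 18317)), Rational(-1, 16132)) = Mul(Rational(178206092, 18317), Rational(-1, 16132)) = Rational(-44551523, 73872461)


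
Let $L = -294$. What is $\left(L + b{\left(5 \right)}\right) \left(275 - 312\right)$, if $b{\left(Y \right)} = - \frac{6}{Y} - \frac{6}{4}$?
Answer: $\frac{109779}{10} \approx 10978.0$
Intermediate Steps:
$b{\left(Y \right)} = - \frac{3}{2} - \frac{6}{Y}$ ($b{\left(Y \right)} = - \frac{6}{Y} - \frac{3}{2} = - \frac{3}{2} - \frac{6}{Y}$)
$\left(L + b{\left(5 \right)}\right) \left(275 - 312\right) = \left(-294 - \left(\frac{3}{2} + \frac{6}{5}\right)\right) \left(275 - 312\right) = \left(-294 - \frac{27}{10}\right) \left(-37\right) = \left(- \frac{2967}{10}\right) \left(-37\right) = \frac{109779}{10}$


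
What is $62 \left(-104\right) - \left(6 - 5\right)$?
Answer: $-6449$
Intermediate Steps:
$62 \left(-104\right) - \left(6 - 5\right) = -6448 - 1 = -6449$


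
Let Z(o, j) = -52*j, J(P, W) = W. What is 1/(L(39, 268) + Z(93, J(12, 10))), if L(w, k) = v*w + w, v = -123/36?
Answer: -4/2457 ≈ -0.0016280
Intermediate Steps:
v = -41/12 (v = -123*1/36 = -41/12 ≈ -3.4167)
L(w, k) = -29*w/12 (L(w, k) = -41*w/12 + w = -29*w/12)
1/(L(39, 268) + Z(93, J(12, 10))) = 1/(-29/12*39 - 52*10) = 1/(-377/4 - 520) = 1/(-2457/4) = -4/2457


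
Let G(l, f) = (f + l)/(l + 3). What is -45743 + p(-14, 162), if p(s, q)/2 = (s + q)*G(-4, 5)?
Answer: -46039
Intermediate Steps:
G(l, f) = (f + l)/(3 + l)
p(s, q) = -2*q - 2*s (p(s, q) = 2*((s + q)*((5 - 4)/(3 - 4))) = 2*((q + s)*(1/(-1))) = 2*((q + s)*(-1*1)) = 2*((q + s)*(-1)) = 2*(-q - s) = -2*q - 2*s)
-45743 + p(-14, 162) = -45743 + (-2*162 - 2*(-14)) = -45743 + (-324 + 28) = -45743 - 296 = -46039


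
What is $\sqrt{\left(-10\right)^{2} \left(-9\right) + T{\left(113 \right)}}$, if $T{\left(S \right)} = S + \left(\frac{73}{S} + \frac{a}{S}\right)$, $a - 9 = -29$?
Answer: $\frac{i \sqrt{10043214}}{113} \approx 28.045 i$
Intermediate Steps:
$a = -20$ ($a = 9 - 29 = -20$)
$T{\left(S \right)} = S + \frac{53}{S}$ ($T{\left(S \right)} = S + \left(\frac{73}{S} - \frac{20}{S}\right) = S + \frac{53}{S}$)
$\sqrt{\left(-10\right)^{2} \left(-9\right) + T{\left(113 \right)}} = \sqrt{\left(-10\right)^{2} \left(-9\right) + \left(113 + \frac{53}{113}\right)} = \sqrt{100 \left(-9\right) + \left(113 + 53 \cdot \frac{1}{113}\right)} = \sqrt{-900 + \left(113 + \frac{53}{113}\right)} = \sqrt{-900 + \frac{12822}{113}} = \sqrt{- \frac{88878}{113}} = \frac{i \sqrt{10043214}}{113}$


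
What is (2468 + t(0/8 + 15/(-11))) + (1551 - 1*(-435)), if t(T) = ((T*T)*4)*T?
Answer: 5914774/1331 ≈ 4443.9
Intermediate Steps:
t(T) = 4*T**3 (t(T) = (T**2*4)*T = (4*T**2)*T = 4*T**3)
(2468 + t(0/8 + 15/(-11))) + (1551 - 1*(-435)) = (2468 + 4*(0/8 + 15/(-11))**3) + (1551 - 1*(-435)) = (2468 + 4*(0*(1/8) + 15*(-1/11))**3) + (1551 + 435) = (2468 + 4*(0 - 15/11)**3) + 1986 = (2468 + 4*(-15/11)**3) + 1986 = (2468 + 4*(-3375/1331)) + 1986 = (2468 - 13500/1331) + 1986 = 3271408/1331 + 1986 = 5914774/1331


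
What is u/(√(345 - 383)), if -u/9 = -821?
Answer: -7389*I*√38/38 ≈ -1198.7*I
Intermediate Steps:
u = 7389 (u = -9*(-821) = 7389)
u/(√(345 - 383)) = 7389/(√(345 - 383)) = 7389/(√(-38)) = 7389/((I*√38)) = 7389*(-I*√38/38) = -7389*I*√38/38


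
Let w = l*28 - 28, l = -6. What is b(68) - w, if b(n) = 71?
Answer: 267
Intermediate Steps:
w = -196 (w = -6*28 - 28 = -168 - 28 = -196)
b(68) - w = 71 - 1*(-196) = 71 + 196 = 267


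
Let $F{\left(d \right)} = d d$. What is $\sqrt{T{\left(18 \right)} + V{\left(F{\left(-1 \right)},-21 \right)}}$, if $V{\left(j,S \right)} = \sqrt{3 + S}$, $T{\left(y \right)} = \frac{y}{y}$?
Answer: $\sqrt{1 + 3 i \sqrt{2}} \approx 1.6369 + 1.2959 i$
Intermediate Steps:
$T{\left(y \right)} = 1$
$F{\left(d \right)} = d^{2}$
$\sqrt{T{\left(18 \right)} + V{\left(F{\left(-1 \right)},-21 \right)}} = \sqrt{1 + \sqrt{3 - 21}} = \sqrt{1 + \sqrt{-18}} = \sqrt{1 + 3 i \sqrt{2}}$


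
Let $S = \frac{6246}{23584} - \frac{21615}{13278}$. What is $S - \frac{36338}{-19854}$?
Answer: $\frac{121034462737}{259051974192} \approx 0.46722$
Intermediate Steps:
$S = - \frac{35569481}{26095696}$ ($S = 6246 \cdot \frac{1}{23584} - \frac{7205}{4426} = \frac{3123}{11792} - \frac{7205}{4426} = - \frac{35569481}{26095696} \approx -1.363$)
$S - \frac{36338}{-19854} = - \frac{35569481}{26095696} - \frac{36338}{-19854} = - \frac{35569481}{26095696} - 36338 \left(- \frac{1}{19854}\right) = - \frac{35569481}{26095696} - - \frac{18169}{9927} = - \frac{35569481}{26095696} + \frac{18169}{9927} = \frac{121034462737}{259051974192}$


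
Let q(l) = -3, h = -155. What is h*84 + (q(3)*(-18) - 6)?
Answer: -12972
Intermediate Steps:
h*84 + (q(3)*(-18) - 6) = -155*84 + (-3*(-18) - 6) = -13020 + (54 - 6) = -13020 + 48 = -12972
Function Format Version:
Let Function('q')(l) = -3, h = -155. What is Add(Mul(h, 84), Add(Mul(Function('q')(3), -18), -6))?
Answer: -12972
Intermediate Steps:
Add(Mul(h, 84), Add(Mul(Function('q')(3), -18), -6)) = Add(Mul(-155, 84), Add(Mul(-3, -18), -6)) = Add(-13020, Add(54, -6)) = Add(-13020, 48) = -12972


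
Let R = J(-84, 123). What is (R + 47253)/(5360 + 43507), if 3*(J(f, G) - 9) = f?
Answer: 47234/48867 ≈ 0.96658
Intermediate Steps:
J(f, G) = 9 + f/3
R = -19 (R = 9 + (⅓)*(-84) = 9 - 28 = -19)
(R + 47253)/(5360 + 43507) = (-19 + 47253)/(5360 + 43507) = 47234/48867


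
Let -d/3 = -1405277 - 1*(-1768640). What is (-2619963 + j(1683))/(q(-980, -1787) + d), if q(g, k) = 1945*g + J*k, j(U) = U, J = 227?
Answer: 145460/188991 ≈ 0.76967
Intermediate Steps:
q(g, k) = 227*k + 1945*g (q(g, k) = 1945*g + 227*k = 227*k + 1945*g)
d = -1090089 (d = -3*(-1405277 - 1*(-1768640)) = -3*(-1405277 + 1768640) = -3*363363 = -1090089)
(-2619963 + j(1683))/(q(-980, -1787) + d) = (-2619963 + 1683)/((227*(-1787) + 1945*(-980)) - 1090089) = -2618280/((-405649 - 1906100) - 1090089) = -2618280/(-2311749 - 1090089) = -2618280/(-3401838) = -2618280*(-1/3401838) = 145460/188991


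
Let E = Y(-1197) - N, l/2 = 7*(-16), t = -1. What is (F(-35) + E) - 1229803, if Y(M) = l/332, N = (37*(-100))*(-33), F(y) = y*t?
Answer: -112205100/83 ≈ -1.3519e+6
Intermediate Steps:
l = -224 (l = 2*(7*(-16)) = 2*(-112) = -224)
F(y) = -y (F(y) = y*(-1) = -y)
N = 122100 (N = -3700*(-33) = 122100)
Y(M) = -56/83 (Y(M) = -224/332 = -224*1/332 = -56/83)
E = -10134356/83 (E = -56/83 - 1*122100 = -56/83 - 122100 = -10134356/83 ≈ -1.2210e+5)
(F(-35) + E) - 1229803 = (-1*(-35) - 10134356/83) - 1229803 = (35 - 10134356/83) - 1229803 = -10131451/83 - 1229803 = -112205100/83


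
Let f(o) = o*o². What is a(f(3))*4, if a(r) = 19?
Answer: 76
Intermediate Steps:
f(o) = o³
a(f(3))*4 = 19*4 = 76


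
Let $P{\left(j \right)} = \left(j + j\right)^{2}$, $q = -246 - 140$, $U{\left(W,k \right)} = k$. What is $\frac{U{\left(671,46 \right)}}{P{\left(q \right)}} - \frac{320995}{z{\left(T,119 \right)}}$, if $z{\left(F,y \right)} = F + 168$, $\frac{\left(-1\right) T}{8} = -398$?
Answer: $- \frac{5978366559}{62429324} \approx -95.762$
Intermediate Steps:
$T = 3184$ ($T = \left(-8\right) \left(-398\right) = 3184$)
$q = -386$ ($q = -246 - 140 = -386$)
$z{\left(F,y \right)} = 168 + F$
$P{\left(j \right)} = 4 j^{2}$ ($P{\left(j \right)} = \left(2 j\right)^{2} = 4 j^{2}$)
$\frac{U{\left(671,46 \right)}}{P{\left(q \right)}} - \frac{320995}{z{\left(T,119 \right)}} = \frac{46}{4 \left(-386\right)^{2}} - \frac{320995}{168 + 3184} = \frac{46}{4 \cdot 148996} - \frac{320995}{3352} = \frac{46}{595984} - \frac{320995}{3352} = 46 \cdot \frac{1}{595984} - \frac{320995}{3352} = \frac{23}{297992} - \frac{320995}{3352} = - \frac{5978366559}{62429324}$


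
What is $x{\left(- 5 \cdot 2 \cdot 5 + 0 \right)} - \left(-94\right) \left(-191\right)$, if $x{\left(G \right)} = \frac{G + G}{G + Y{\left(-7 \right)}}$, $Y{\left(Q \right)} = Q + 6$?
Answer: $- \frac{915554}{51} \approx -17952.0$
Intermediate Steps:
$Y{\left(Q \right)} = 6 + Q$
$x{\left(G \right)} = \frac{2 G}{-1 + G}$ ($x{\left(G \right)} = \frac{G + G}{G + \left(6 - 7\right)} = \frac{2 G}{G - 1} = \frac{2 G}{-1 + G}$)
$x{\left(- 5 \cdot 2 \cdot 5 + 0 \right)} - \left(-94\right) \left(-191\right) = \frac{2 \left(- 5 \cdot 2 \cdot 5 + 0\right)}{-1 + \left(- 5 \cdot 2 \cdot 5 + 0\right)} - \left(-94\right) \left(-191\right) = \frac{2 \left(\left(-5\right) 10 + 0\right)}{-1 + \left(\left(-5\right) 10 + 0\right)} - 17954 = \frac{2 \left(-50 + 0\right)}{-1 + \left(-50 + 0\right)} - 17954 = 2 \left(-50\right) \frac{1}{-1 - 50} - 17954 = 2 \left(-50\right) \frac{1}{-51} - 17954 = 2 \left(-50\right) \left(- \frac{1}{51}\right) - 17954 = \frac{100}{51} - 17954 = - \frac{915554}{51}$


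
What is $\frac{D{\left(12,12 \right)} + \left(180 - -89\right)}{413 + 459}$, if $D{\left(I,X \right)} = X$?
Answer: $\frac{281}{872} \approx 0.32225$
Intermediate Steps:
$\frac{D{\left(12,12 \right)} + \left(180 - -89\right)}{413 + 459} = \frac{12 + \left(180 - -89\right)}{413 + 459} = \frac{12 + \left(180 + 89\right)}{872} = \left(12 + 269\right) \frac{1}{872} = 281 \cdot \frac{1}{872} = \frac{281}{872}$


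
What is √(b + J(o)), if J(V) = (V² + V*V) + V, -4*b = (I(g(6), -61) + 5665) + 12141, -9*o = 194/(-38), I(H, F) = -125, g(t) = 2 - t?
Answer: I*√516868501/342 ≈ 66.476*I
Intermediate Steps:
o = 97/171 (o = -194/(9*(-38)) = -194*(-1)/(9*38) = -⅑*(-97/19) = 97/171 ≈ 0.56725)
b = -17681/4 (b = -((-125 + 5665) + 12141)/4 = -(5540 + 12141)/4 = -¼*17681 = -17681/4 ≈ -4420.3)
J(V) = V + 2*V² (J(V) = (V² + V²) + V = 2*V² + V = V + 2*V²)
√(b + J(o)) = √(-17681/4 + 97*(1 + 2*(97/171))/171) = √(-17681/4 + 97*(1 + 194/171)/171) = √(-17681/4 + (97/171)*(365/171)) = √(-17681/4 + 35405/29241) = √(-516868501/116964) = I*√516868501/342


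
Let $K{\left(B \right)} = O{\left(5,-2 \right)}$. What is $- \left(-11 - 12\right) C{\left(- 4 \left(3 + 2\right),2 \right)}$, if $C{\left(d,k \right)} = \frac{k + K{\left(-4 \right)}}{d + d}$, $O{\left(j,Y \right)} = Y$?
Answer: $0$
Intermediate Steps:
$K{\left(B \right)} = -2$
$C{\left(d,k \right)} = \frac{-2 + k}{2 d}$ ($C{\left(d,k \right)} = \frac{k - 2}{d + d} = \frac{-2 + k}{2 d}$)
$- \left(-11 - 12\right) C{\left(- 4 \left(3 + 2\right),2 \right)} = - \left(-11 - 12\right) \frac{-2 + 2}{2 \left(- 4 \left(3 + 2\right)\right)} = - \left(-23\right) \frac{1}{2} \frac{1}{\left(-4\right) 5} \cdot 0 = - \left(-23\right) \frac{1}{2} \frac{1}{-20} \cdot 0 = - \left(-23\right) \frac{1}{2} \left(- \frac{1}{20}\right) 0 = - \left(-23\right) 0 = \left(-1\right) 0 = 0$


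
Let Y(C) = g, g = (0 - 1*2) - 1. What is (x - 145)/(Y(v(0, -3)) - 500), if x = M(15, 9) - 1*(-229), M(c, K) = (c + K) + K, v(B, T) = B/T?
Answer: -117/503 ≈ -0.23260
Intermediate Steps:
M(c, K) = c + 2*K (M(c, K) = (K + c) + K = c + 2*K)
g = -3 (g = (0 - 2) - 1 = -2 - 1 = -3)
Y(C) = -3
x = 262 (x = (15 + 2*9) - 1*(-229) = (15 + 18) + 229 = 33 + 229 = 262)
(x - 145)/(Y(v(0, -3)) - 500) = (262 - 145)/(-3 - 500) = 117/(-503) = 117*(-1/503) = -117/503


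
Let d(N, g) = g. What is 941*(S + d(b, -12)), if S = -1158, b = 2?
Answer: -1100970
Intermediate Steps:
941*(S + d(b, -12)) = 941*(-1158 - 12) = 941*(-1170) = -1100970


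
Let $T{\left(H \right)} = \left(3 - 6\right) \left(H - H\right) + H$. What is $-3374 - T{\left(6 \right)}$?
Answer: $-3380$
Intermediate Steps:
$T{\left(H \right)} = H$ ($T{\left(H \right)} = \left(3 - 6\right) 0 + H = \left(-3\right) 0 + H = 0 + H = H$)
$-3374 - T{\left(6 \right)} = -3374 - 6 = -3380$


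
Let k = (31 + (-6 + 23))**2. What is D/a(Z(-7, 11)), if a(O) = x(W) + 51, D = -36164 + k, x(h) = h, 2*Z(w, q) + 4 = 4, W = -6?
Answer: -6772/9 ≈ -752.44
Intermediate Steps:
Z(w, q) = 0 (Z(w, q) = -2 + (1/2)*4 = -2 + 2 = 0)
k = 2304 (k = (31 + 17)**2 = 48**2 = 2304)
D = -33860 (D = -36164 + 2304 = -33860)
a(O) = 45 (a(O) = -6 + 51 = 45)
D/a(Z(-7, 11)) = -33860/45 = -33860*1/45 = -6772/9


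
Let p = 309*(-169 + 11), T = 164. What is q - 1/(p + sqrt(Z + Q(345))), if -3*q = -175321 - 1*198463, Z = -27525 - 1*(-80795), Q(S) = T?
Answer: 445463483124233/3575301375 + sqrt(53434)/2383534250 ≈ 1.2459e+5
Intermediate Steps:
Q(S) = 164
Z = 53270 (Z = -27525 + 80795 = 53270)
p = -48822 (p = 309*(-158) = -48822)
q = 373784/3 (q = -(-175321 - 1*198463)/3 = -(-175321 - 198463)/3 = -1/3*(-373784) = 373784/3 ≈ 1.2459e+5)
q - 1/(p + sqrt(Z + Q(345))) = 373784/3 - 1/(-48822 + sqrt(53270 + 164)) = 373784/3 - 1/(-48822 + sqrt(53434))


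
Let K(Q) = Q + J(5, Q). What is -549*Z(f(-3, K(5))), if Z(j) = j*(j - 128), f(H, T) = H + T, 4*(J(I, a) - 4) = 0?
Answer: 401868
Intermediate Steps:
J(I, a) = 4 (J(I, a) = 4 + (¼)*0 = 4 + 0 = 4)
K(Q) = 4 + Q (K(Q) = Q + 4 = 4 + Q)
Z(j) = j*(-128 + j)
-549*Z(f(-3, K(5))) = -549*(-3 + (4 + 5))*(-128 + (-3 + (4 + 5))) = -549*(-3 + 9)*(-128 + (-3 + 9)) = -3294*(-128 + 6) = -3294*(-122) = -549*(-732) = 401868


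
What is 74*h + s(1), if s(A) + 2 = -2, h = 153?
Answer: 11318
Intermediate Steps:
s(A) = -4 (s(A) = -2 - 2 = -4)
74*h + s(1) = 74*153 - 4 = 11322 - 4 = 11318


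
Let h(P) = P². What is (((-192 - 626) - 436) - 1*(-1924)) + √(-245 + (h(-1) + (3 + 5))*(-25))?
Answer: 670 + I*√470 ≈ 670.0 + 21.679*I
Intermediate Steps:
(((-192 - 626) - 436) - 1*(-1924)) + √(-245 + (h(-1) + (3 + 5))*(-25)) = (((-192 - 626) - 436) - 1*(-1924)) + √(-245 + ((-1)² + (3 + 5))*(-25)) = ((-818 - 436) + 1924) + √(-245 + (1 + 8)*(-25)) = (-1254 + 1924) + √(-245 + 9*(-25)) = 670 + √(-245 - 225) = 670 + √(-470) = 670 + I*√470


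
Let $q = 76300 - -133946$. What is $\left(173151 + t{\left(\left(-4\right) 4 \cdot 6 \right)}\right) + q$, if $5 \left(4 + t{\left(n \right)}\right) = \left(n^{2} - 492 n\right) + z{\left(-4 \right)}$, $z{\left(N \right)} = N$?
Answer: $\frac{1973409}{5} \approx 3.9468 \cdot 10^{5}$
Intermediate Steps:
$t{\left(n \right)} = - \frac{24}{5} - \frac{492 n}{5} + \frac{n^{2}}{5}$ ($t{\left(n \right)} = -4 + \frac{\left(n^{2} - 492 n\right) - 4}{5} = -4 + \frac{-4 + n^{2} - 492 n}{5} = -4 - \left(\frac{4}{5} - \frac{n^{2}}{5} + \frac{492 n}{5}\right) = - \frac{24}{5} - \frac{492 n}{5} + \frac{n^{2}}{5}$)
$q = 210246$ ($q = 76300 + 133946 = 210246$)
$\left(173151 + t{\left(\left(-4\right) 4 \cdot 6 \right)}\right) + q = \left(173151 - \left(\frac{24}{5} - \frac{9216}{5} + \frac{492}{5} \left(\left(-4\right) 4\right) 6\right)\right) + 210246 = \left(173151 - \left(\frac{24}{5} - \frac{9216}{5} + \frac{492}{5} \left(-16\right) 6\right)\right) + 210246 = \left(173151 - \left(- \frac{47208}{5} - \frac{9216}{5}\right)\right) + 210246 = \left(173151 + \left(- \frac{24}{5} + \frac{47232}{5} + \frac{1}{5} \cdot 9216\right)\right) + 210246 = \left(173151 + \left(- \frac{24}{5} + \frac{47232}{5} + \frac{9216}{5}\right)\right) + 210246 = \left(173151 + \frac{56424}{5}\right) + 210246 = \frac{922179}{5} + 210246 = \frac{1973409}{5}$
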